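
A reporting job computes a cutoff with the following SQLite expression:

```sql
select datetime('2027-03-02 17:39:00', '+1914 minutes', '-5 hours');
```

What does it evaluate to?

2027-03-03 20:33:00

1914 minutes = 31h 54m; +1914 minutes from 2027-03-02 17:39:00 is 2027-03-04 01:33:00 (crosses midnight).
-5 hours from 2027-03-04 01:33:00 is 2027-03-03 20:33:00 (crosses midnight).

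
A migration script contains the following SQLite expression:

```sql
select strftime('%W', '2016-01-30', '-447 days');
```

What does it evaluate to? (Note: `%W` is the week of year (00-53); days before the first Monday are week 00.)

First apply '-447 days': 2016-01-30 → 2014-11-09.
2014-11-09 is a Sunday. SQLite's %W counts Mondays since the year started; the result is 44.

44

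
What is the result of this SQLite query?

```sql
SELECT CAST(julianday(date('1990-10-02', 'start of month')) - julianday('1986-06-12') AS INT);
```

`start of month` rewinds 1990-10-02 to 1990-10-01.
18 days remain in June 1986 after the 12th (30 − 12).
Full months from July 1986 through September 1990 contribute their day counts.
Then 1 day into October 1990.
Total: 18 + 31 + 31 + 30 + 31 + 30 + 31 + 31 + 28 + 31 + 30 + 31 + 30 + 31 + 31 + 30 + 31 + 30 + 31 + 31 + 29 + 31 + 30 + 31 + 30 + 31 + 31 + 30 + 31 + 30 + 31 + 31 + 28 + 31 + 30 + 31 + 30 + 31 + 31 + 30 + 31 + 30 + 31 + 31 + 28 + 31 + 30 + 31 + 30 + 31 + 31 + 30 + 1 = 1572.

1572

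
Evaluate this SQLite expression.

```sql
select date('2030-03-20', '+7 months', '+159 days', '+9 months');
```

2031-12-28

Adding +7 months to 2030-03-20 gives 2030-10-20.
Applying '+159 days' to 2030-10-20: counting 159 days forward gives 2031-03-28.
Adding +9 months to 2031-03-28 gives 2031-12-28.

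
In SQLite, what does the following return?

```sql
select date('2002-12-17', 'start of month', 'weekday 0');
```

`start of month` rewinds 2002-12-17 to 2002-12-01.
`weekday 0` advances to the next Sunday; 2002-12-01 is already a Sunday, so it stays at 2002-12-01.

2002-12-01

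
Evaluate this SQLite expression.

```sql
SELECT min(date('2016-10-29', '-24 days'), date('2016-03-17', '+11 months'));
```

date('2016-10-29', '-24 days') → 2016-10-05.
date('2016-03-17', '+11 months') → 2017-02-17.
Earlier of the two is 2016-10-05.

2016-10-05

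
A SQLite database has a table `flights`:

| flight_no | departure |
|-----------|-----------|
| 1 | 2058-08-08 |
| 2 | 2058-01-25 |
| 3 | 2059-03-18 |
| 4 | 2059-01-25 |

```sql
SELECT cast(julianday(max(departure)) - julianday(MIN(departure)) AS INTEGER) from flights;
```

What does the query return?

417

MIN = 2058-01-25, MAX = 2059-03-18.
6 days remain in January 2058 after the 25th (31 − 25).
Full months from February 2058 through February 2059 contribute their day counts.
Then 18 days into March 2059.
Total: 6 + 28 + 31 + 30 + 31 + 30 + 31 + 31 + 30 + 31 + 30 + 31 + 31 + 28 + 18 = 417.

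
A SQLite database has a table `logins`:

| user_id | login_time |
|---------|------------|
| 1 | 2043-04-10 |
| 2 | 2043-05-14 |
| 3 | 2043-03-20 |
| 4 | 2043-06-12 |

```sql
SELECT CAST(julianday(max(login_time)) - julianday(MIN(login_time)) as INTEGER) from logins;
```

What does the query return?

MIN = 2043-03-20, MAX = 2043-06-12.
11 days remain in March 2043 after the 20th (31 − 20).
April 2043: 30 days.
May 2043: 31 days.
Then 12 days into June 2043.
Total: 11 + 30 + 31 + 12 = 84.

84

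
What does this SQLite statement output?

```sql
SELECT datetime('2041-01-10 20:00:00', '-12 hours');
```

-12 hours from 2041-01-10 20:00:00 is 2041-01-10 08:00:00.

2041-01-10 08:00:00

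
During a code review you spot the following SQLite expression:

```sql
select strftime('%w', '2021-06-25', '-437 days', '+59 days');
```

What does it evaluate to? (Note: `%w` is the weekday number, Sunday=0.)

5

First apply '-437 days', '+59 days': 2021-06-25 → 2020-06-12.
2020-06-12 is a Friday; with Sunday=0 that is 5.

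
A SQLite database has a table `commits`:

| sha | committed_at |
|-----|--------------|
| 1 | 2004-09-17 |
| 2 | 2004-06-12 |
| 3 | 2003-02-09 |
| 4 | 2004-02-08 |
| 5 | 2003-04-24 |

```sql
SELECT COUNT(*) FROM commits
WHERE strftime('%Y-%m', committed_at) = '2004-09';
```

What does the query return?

Rows with year-month 2004-09: 2004-09-17 → 1.

1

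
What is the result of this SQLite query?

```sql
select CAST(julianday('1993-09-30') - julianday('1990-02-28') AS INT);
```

0 days remain in February 1990 after the 28th (28 − 28).
Full months from March 1990 through August 1993 contribute their day counts.
Then 30 days into September 1993.
Total: 0 + 31 + 30 + 31 + 30 + 31 + 31 + 30 + 31 + 30 + 31 + 31 + 28 + 31 + 30 + 31 + 30 + 31 + 31 + 30 + 31 + 30 + 31 + 31 + 29 + 31 + 30 + 31 + 30 + 31 + 31 + 30 + 31 + 30 + 31 + 31 + 28 + 31 + 30 + 31 + 30 + 31 + 31 + 30 = 1310.

1310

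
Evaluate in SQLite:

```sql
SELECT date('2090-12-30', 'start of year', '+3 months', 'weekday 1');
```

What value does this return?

2090-04-03

`start of year` rewinds 2090-12-30 to 2090-01-01.
Adding +3 months to 2090-01-01 gives 2090-04-01.
`weekday 1` advances to the next Monday; 2090-04-01 is a Saturday, so it moves forward to 2090-04-03.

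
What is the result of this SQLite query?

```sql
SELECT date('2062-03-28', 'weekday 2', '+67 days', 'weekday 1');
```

2062-06-05

`weekday 2` advances to the next Tuesday; 2062-03-28 is already a Tuesday, so it stays at 2062-03-28.
Applying '+67 days' to 2062-03-28: counting 67 days forward gives 2062-06-03.
`weekday 1` advances to the next Monday; 2062-06-03 is a Saturday, so it moves forward to 2062-06-05.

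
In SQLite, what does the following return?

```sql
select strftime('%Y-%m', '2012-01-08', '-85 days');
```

First apply '-85 days': 2012-01-08 → 2011-10-15.
`%Y-%m` extracts the year-month: 2011-10.

2011-10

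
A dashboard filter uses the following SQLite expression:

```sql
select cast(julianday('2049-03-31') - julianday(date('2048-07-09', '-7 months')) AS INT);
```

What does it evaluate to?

Adding -7 months to 2048-07-09 gives 2047-12-09.
22 days remain in December 2047 after the 9th (31 − 9).
Full months from January 2048 through February 2049 contribute their day counts.
Then 31 days into March 2049.
Total: 22 + 31 + 29 + 31 + 30 + 31 + 30 + 31 + 31 + 30 + 31 + 30 + 31 + 31 + 28 + 31 = 478.

478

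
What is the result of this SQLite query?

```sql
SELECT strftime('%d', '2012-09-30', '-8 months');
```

30

First apply '-8 months': 2012-09-30 → 2012-01-30.
`%d` extracts the 2-digit day of month: 30.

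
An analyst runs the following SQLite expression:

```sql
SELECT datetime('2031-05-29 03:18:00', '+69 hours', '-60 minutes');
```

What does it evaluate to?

2031-05-31 23:18:00

+69 hours from 2031-05-29 03:18:00 is 2031-06-01 00:18:00 (crosses midnight).
60 minutes = 1h 0m; -60 minutes from 2031-06-01 00:18:00 is 2031-05-31 23:18:00 (crosses midnight).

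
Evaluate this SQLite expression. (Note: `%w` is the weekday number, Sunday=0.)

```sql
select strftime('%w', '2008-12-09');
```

2

2008-12-09 is a Tuesday; with Sunday=0 that is 2.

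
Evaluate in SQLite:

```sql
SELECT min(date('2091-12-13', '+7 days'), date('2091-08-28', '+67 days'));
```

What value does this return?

2091-11-03

date('2091-12-13', '+7 days') → 2091-12-20.
date('2091-08-28', '+67 days') → 2091-11-03.
Earlier of the two is 2091-11-03.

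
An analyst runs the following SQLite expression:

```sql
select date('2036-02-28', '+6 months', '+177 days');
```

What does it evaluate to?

2037-02-21

Adding +6 months to 2036-02-28 gives 2036-08-28.
Applying '+177 days' to 2036-08-28: counting 177 days forward gives 2037-02-21.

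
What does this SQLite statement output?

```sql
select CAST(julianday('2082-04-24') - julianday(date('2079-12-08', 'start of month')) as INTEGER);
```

`start of month` rewinds 2079-12-08 to 2079-12-01.
30 days remain in December 2079 after the 1st (31 − 1).
Full months from January 2080 through March 2082 contribute their day counts.
Then 24 days into April 2082.
Total: 30 + 31 + 29 + 31 + 30 + 31 + 30 + 31 + 31 + 30 + 31 + 30 + 31 + 31 + 28 + 31 + 30 + 31 + 30 + 31 + 31 + 30 + 31 + 30 + 31 + 31 + 28 + 31 + 24 = 875.

875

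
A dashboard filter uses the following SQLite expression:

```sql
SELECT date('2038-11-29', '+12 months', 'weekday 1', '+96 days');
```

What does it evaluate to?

Adding +12 months to 2038-11-29 gives 2039-11-29.
`weekday 1` advances to the next Monday; 2039-11-29 is a Tuesday, so it moves forward to 2039-12-05.
Applying '+96 days' to 2039-12-05: counting 96 days forward gives 2040-03-10.

2040-03-10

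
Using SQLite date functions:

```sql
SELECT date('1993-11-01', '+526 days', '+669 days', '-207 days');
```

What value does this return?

1996-07-16

Applying '+526 days' to 1993-11-01: counting 526 days forward gives 1995-04-11.
Applying '+669 days' to 1995-04-11: counting 669 days forward gives 1997-02-08.
Applying '-207 days' to 1997-02-08: counting 207 days back gives 1996-07-16.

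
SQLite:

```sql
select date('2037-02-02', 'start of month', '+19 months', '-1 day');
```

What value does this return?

2038-08-31

`start of month` rewinds 2037-02-02 to 2037-02-01.
Adding +19 months to 2037-02-01 gives 2038-09-01.
Going back 1 day from 2038-09-01 reaches 2038-08-31 (last day of August, 31 days).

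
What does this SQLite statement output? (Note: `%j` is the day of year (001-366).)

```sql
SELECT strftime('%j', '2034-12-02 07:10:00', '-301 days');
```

035

First apply '-301 days': 2034-12-02 07:10:00 → 2034-02-04 07:10:00.
Day-of-year for 2034-02-04: days since 2034-01-01 inclusive = 35, zero-padded to 035.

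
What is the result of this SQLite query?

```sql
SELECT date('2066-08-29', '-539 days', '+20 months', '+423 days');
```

Applying '-539 days' to 2066-08-29: counting 539 days back gives 2065-03-08.
Adding +20 months to 2065-03-08 gives 2066-11-08.
Applying '+423 days' to 2066-11-08: counting 423 days forward gives 2068-01-05.

2068-01-05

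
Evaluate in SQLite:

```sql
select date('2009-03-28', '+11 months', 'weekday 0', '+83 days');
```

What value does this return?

Adding +11 months to 2009-03-28 gives 2010-02-28.
`weekday 0` advances to the next Sunday; 2010-02-28 is already a Sunday, so it stays at 2010-02-28.
Applying '+83 days' to 2010-02-28: counting 83 days forward gives 2010-05-22.

2010-05-22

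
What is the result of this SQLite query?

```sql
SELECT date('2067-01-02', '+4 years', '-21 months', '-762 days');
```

2067-03-02

Adding +4 years to 2067-01-02 gives 2071-01-02.
Adding -21 months to 2071-01-02 gives 2069-04-02.
Applying '-762 days' to 2069-04-02: counting 762 days back gives 2067-03-02.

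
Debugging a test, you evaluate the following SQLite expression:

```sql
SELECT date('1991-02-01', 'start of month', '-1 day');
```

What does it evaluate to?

`start of month` rewinds 1991-02-01 to 1991-02-01.
Going back 1 day from 1991-02-01 reaches 1991-01-31 (last day of January, 31 days).

1991-01-31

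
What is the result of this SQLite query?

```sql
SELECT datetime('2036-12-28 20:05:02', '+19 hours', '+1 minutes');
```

2036-12-29 15:06:02

+19 hours from 2036-12-28 20:05:02 is 2036-12-29 15:05:02 (crosses midnight).
+1 minutes from 2036-12-29 15:05:02 is 2036-12-29 15:06:02.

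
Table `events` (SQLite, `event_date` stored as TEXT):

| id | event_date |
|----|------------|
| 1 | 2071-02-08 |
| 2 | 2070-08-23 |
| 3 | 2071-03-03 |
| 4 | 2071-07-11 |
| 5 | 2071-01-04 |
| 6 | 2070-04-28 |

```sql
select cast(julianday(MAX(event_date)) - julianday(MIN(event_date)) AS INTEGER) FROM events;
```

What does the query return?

439

MIN = 2070-04-28, MAX = 2071-07-11.
2 days remain in April 2070 after the 28th (30 − 28).
Full months from May 2070 through June 2071 contribute their day counts.
Then 11 days into July 2071.
Total: 2 + 31 + 30 + 31 + 31 + 30 + 31 + 30 + 31 + 31 + 28 + 31 + 30 + 31 + 30 + 11 = 439.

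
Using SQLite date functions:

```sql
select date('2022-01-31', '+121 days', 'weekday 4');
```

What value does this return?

Applying '+121 days' to 2022-01-31: counting 121 days forward gives 2022-06-01.
`weekday 4` advances to the next Thursday; 2022-06-01 is a Wednesday, so it moves forward to 2022-06-02.

2022-06-02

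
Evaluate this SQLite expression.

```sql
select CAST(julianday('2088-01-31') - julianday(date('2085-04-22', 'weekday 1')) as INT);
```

`weekday 1` advances to the next Monday; 2085-04-22 is a Sunday, so it moves forward to 2085-04-23.
7 days remain in April 2085 after the 23rd (30 − 23).
Full months from May 2085 through December 2087 contribute their day counts.
Then 31 days into January 2088.
Total: 7 + 31 + 30 + 31 + 31 + 30 + 31 + 30 + 31 + 31 + 28 + 31 + 30 + 31 + 30 + 31 + 31 + 30 + 31 + 30 + 31 + 31 + 28 + 31 + 30 + 31 + 30 + 31 + 31 + 30 + 31 + 30 + 31 + 31 = 1013.

1013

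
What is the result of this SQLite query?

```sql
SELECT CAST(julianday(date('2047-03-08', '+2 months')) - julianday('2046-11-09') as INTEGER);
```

Adding +2 months to 2047-03-08 gives 2047-05-08.
21 days remain in November 2046 after the 9th (30 − 9).
December 2046: 31 days.
January 2047: 31 days.
February 2047: 28 days.
March 2047: 31 days.
April 2047: 30 days.
Then 8 days into May 2047.
Total: 21 + 31 + 31 + 28 + 31 + 30 + 8 = 180.

180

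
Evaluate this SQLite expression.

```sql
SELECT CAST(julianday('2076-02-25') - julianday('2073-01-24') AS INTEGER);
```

7 days remain in January 2073 after the 24th (31 − 24).
Full months from February 2073 through January 2076 contribute their day counts.
Then 25 days into February 2076.
Total: 7 + 28 + 31 + 30 + 31 + 30 + 31 + 31 + 30 + 31 + 30 + 31 + 31 + 28 + 31 + 30 + 31 + 30 + 31 + 31 + 30 + 31 + 30 + 31 + 31 + 28 + 31 + 30 + 31 + 30 + 31 + 31 + 30 + 31 + 30 + 31 + 31 + 25 = 1127.

1127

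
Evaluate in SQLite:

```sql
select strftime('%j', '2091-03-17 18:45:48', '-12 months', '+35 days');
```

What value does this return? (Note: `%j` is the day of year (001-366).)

111

First apply '-12 months', '+35 days': 2091-03-17 18:45:48 → 2090-04-21 18:45:48.
Day-of-year for 2090-04-21: days since 2090-01-01 inclusive = 111, zero-padded to 111.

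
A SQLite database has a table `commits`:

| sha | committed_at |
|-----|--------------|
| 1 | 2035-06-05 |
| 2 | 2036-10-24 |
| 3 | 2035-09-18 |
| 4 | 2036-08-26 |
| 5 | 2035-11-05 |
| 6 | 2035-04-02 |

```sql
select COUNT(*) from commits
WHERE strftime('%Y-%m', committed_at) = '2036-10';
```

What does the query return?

Rows with year-month 2036-10: 2036-10-24 → 1.

1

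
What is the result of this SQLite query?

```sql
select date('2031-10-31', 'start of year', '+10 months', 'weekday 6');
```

`start of year` rewinds 2031-10-31 to 2031-01-01.
Adding +10 months to 2031-01-01 gives 2031-11-01.
`weekday 6` advances to the next Saturday; 2031-11-01 is already a Saturday, so it stays at 2031-11-01.

2031-11-01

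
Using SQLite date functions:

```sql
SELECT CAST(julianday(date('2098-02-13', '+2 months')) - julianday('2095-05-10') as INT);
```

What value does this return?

Adding +2 months to 2098-02-13 gives 2098-04-13.
21 days remain in May 2095 after the 10th (31 − 10).
Full months from June 2095 through March 2098 contribute their day counts.
Then 13 days into April 2098.
Total: 21 + 30 + 31 + 31 + 30 + 31 + 30 + 31 + 31 + 29 + 31 + 30 + 31 + 30 + 31 + 31 + 30 + 31 + 30 + 31 + 31 + 28 + 31 + 30 + 31 + 30 + 31 + 31 + 30 + 31 + 30 + 31 + 31 + 28 + 31 + 13 = 1069.

1069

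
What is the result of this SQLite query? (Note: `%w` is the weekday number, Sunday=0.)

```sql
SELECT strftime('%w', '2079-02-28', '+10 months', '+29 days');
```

5

First apply '+10 months', '+29 days': 2079-02-28 → 2080-01-26.
2080-01-26 is a Friday; with Sunday=0 that is 5.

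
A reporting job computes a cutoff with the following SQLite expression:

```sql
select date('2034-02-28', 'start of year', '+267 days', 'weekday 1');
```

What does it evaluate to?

2034-09-25

`start of year` rewinds 2034-02-28 to 2034-01-01.
Applying '+267 days' to 2034-01-01: counting 267 days forward gives 2034-09-25.
`weekday 1` advances to the next Monday; 2034-09-25 is already a Monday, so it stays at 2034-09-25.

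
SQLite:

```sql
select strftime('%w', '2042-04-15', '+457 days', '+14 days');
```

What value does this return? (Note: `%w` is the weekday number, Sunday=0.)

First apply '+457 days', '+14 days': 2042-04-15 → 2043-07-30.
2043-07-30 is a Thursday; with Sunday=0 that is 4.

4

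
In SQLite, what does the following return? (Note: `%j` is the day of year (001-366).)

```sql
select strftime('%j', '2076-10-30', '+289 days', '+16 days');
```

243

First apply '+289 days', '+16 days': 2076-10-30 → 2077-08-31.
Day-of-year for 2077-08-31: days since 2077-01-01 inclusive = 243, zero-padded to 243.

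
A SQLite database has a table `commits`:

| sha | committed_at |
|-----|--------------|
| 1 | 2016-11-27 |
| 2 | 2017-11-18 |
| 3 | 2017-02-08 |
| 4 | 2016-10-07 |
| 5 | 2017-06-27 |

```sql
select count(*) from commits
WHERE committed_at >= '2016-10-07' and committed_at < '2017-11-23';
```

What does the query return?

5

Rows in [2016-10-07, 2017-11-23): 2016-11-27, 2017-11-18, 2017-02-08, 2016-10-07, 2017-06-27 → 5 rows.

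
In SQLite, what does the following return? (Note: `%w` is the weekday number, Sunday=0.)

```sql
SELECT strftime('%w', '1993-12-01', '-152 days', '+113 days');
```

6

First apply '-152 days', '+113 days': 1993-12-01 → 1993-10-23.
1993-10-23 is a Saturday; with Sunday=0 that is 6.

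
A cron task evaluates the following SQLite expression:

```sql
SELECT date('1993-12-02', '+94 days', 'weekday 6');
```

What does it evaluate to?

1994-03-12

Applying '+94 days' to 1993-12-02: counting 94 days forward gives 1994-03-06.
`weekday 6` advances to the next Saturday; 1994-03-06 is a Sunday, so it moves forward to 1994-03-12.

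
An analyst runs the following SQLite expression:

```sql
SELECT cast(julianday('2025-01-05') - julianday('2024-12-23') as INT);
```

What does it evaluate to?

8 days remain in December 2024 after the 23rd (31 − 23).
Then 5 days into January 2025.
Total: 8 + 5 = 13.

13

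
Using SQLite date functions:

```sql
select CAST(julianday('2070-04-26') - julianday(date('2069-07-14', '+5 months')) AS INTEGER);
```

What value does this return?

Adding +5 months to 2069-07-14 gives 2069-12-14.
17 days remain in December 2069 after the 14th (31 − 14).
January 2070: 31 days.
February 2070: 28 days.
March 2070: 31 days.
Then 26 days into April 2070.
Total: 17 + 31 + 28 + 31 + 26 = 133.

133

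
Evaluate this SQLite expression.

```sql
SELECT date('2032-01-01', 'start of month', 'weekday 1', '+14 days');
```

2032-01-19

`start of month` rewinds 2032-01-01 to 2032-01-01.
`weekday 1` advances to the next Monday; 2032-01-01 is a Thursday, so it moves forward to 2032-01-05.
Advancing 14 more days within January lands on 2032-01-19.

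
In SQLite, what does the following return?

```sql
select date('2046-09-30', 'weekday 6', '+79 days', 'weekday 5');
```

2046-12-28

`weekday 6` advances to the next Saturday; 2046-09-30 is a Sunday, so it moves forward to 2046-10-06.
Applying '+79 days' to 2046-10-06: counting 79 days forward gives 2046-12-24.
`weekday 5` advances to the next Friday; 2046-12-24 is a Monday, so it moves forward to 2046-12-28.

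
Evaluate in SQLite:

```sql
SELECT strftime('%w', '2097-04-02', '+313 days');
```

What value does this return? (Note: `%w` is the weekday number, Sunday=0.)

0

First apply '+313 days': 2097-04-02 → 2098-02-09.
2098-02-09 is a Sunday; with Sunday=0 that is 0.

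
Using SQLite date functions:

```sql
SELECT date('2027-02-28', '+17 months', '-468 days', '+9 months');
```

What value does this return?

2028-01-17

Adding +17 months to 2027-02-28 gives 2028-07-28.
Applying '-468 days' to 2028-07-28: counting 468 days back gives 2027-04-17.
Adding +9 months to 2027-04-17 gives 2028-01-17.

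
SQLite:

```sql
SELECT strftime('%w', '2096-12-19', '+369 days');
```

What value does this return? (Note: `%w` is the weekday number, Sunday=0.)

1

First apply '+369 days': 2096-12-19 → 2097-12-23.
2097-12-23 is a Monday; with Sunday=0 that is 1.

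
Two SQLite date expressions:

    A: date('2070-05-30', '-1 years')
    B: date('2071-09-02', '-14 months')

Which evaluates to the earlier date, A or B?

A

A = 2069-05-30.
B = 2070-07-02.
A is earlier.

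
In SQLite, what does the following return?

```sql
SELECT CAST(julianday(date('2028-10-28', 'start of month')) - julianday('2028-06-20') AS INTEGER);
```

`start of month` rewinds 2028-10-28 to 2028-10-01.
10 days remain in June 2028 after the 20th (30 − 20).
July 2028: 31 days.
August 2028: 31 days.
September 2028: 30 days.
Then 1 day into October 2028.
Total: 10 + 31 + 31 + 30 + 1 = 103.

103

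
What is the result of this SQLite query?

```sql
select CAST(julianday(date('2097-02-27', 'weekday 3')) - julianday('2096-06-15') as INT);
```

257

`weekday 3` advances to the next Wednesday; 2097-02-27 is already a Wednesday, so it stays at 2097-02-27.
15 days remain in June 2096 after the 15th (30 − 15).
Full months from July 2096 through January 2097 contribute their day counts.
Then 27 days into February 2097.
Total: 15 + 31 + 31 + 30 + 31 + 30 + 31 + 31 + 27 = 257.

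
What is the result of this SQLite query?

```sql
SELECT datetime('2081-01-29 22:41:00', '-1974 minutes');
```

1974 minutes = 32h 54m; -1974 minutes from 2081-01-29 22:41:00 is 2081-01-28 13:47:00 (crosses midnight).

2081-01-28 13:47:00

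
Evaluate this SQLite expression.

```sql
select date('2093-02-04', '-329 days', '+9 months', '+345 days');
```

Applying '-329 days' to 2093-02-04: counting 329 days back gives 2092-03-12.
Adding +9 months to 2092-03-12 gives 2092-12-12.
Applying '+345 days' to 2092-12-12: counting 345 days forward gives 2093-11-22.

2093-11-22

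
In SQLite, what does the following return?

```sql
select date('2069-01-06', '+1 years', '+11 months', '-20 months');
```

Adding +1 year to 2069-01-06 gives 2070-01-06.
Adding +11 months to 2070-01-06 gives 2070-12-06.
Adding -20 months to 2070-12-06 gives 2069-04-06.

2069-04-06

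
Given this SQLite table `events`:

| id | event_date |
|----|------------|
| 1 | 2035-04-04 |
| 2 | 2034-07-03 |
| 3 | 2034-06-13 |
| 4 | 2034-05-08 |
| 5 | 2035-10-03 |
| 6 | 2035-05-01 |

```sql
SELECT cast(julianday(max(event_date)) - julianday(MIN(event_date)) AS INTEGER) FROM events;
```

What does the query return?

MIN = 2034-05-08, MAX = 2035-10-03.
23 days remain in May 2034 after the 8th (31 − 8).
Full months from June 2034 through September 2035 contribute their day counts.
Then 3 days into October 2035.
Total: 23 + 30 + 31 + 31 + 30 + 31 + 30 + 31 + 31 + 28 + 31 + 30 + 31 + 30 + 31 + 31 + 30 + 3 = 513.

513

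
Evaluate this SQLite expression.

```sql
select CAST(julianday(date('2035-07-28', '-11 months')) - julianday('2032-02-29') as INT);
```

Adding -11 months to 2035-07-28 gives 2034-08-28.
0 days remain in February 2032 after the 29th (29 − 29).
Full months from March 2032 through July 2034 contribute their day counts.
Then 28 days into August 2034.
Total: 0 + 31 + 30 + 31 + 30 + 31 + 31 + 30 + 31 + 30 + 31 + 31 + 28 + 31 + 30 + 31 + 30 + 31 + 31 + 30 + 31 + 30 + 31 + 31 + 28 + 31 + 30 + 31 + 30 + 31 + 28 = 911.

911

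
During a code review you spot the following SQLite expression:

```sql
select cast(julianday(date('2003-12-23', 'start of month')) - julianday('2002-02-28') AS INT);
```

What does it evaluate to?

641

`start of month` rewinds 2003-12-23 to 2003-12-01.
0 days remain in February 2002 after the 28th (28 − 28).
Full months from March 2002 through November 2003 contribute their day counts.
Then 1 day into December 2003.
Total: 0 + 31 + 30 + 31 + 30 + 31 + 31 + 30 + 31 + 30 + 31 + 31 + 28 + 31 + 30 + 31 + 30 + 31 + 31 + 30 + 31 + 30 + 1 = 641.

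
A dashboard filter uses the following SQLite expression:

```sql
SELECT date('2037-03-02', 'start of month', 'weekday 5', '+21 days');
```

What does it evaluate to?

`start of month` rewinds 2037-03-02 to 2037-03-01.
`weekday 5` advances to the next Friday; 2037-03-01 is a Sunday, so it moves forward to 2037-03-06.
Advancing 21 more days within March lands on 2037-03-27.

2037-03-27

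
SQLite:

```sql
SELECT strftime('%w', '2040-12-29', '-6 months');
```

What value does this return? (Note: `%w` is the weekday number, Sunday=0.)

5

First apply '-6 months': 2040-12-29 → 2040-06-29.
2040-06-29 is a Friday; with Sunday=0 that is 5.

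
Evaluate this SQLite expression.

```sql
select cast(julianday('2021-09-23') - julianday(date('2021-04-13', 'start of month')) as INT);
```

`start of month` rewinds 2021-04-13 to 2021-04-01.
29 days remain in April 2021 after the 1st (30 − 1).
May 2021: 31 days.
June 2021: 30 days.
July 2021: 31 days.
August 2021: 31 days.
Then 23 days into September 2021.
Total: 29 + 31 + 30 + 31 + 31 + 23 = 175.

175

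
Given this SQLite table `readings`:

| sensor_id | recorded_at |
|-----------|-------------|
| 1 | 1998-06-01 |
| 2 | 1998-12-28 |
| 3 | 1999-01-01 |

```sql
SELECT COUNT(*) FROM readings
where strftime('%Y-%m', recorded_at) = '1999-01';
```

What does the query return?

1

Rows with year-month 1999-01: 1999-01-01 → 1.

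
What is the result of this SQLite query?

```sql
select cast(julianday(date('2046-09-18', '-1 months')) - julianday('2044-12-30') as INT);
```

596

Adding -1 month to 2046-09-18 gives 2046-08-18.
1 day remains in December 2044 after the 30th (31 − 30).
Full months from January 2045 through July 2046 contribute their day counts.
Then 18 days into August 2046.
Total: 1 + 31 + 28 + 31 + 30 + 31 + 30 + 31 + 31 + 30 + 31 + 30 + 31 + 31 + 28 + 31 + 30 + 31 + 30 + 31 + 18 = 596.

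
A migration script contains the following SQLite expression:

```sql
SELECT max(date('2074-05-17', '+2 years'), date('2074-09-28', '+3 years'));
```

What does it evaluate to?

2077-09-28

date('2074-05-17', '+2 years') → 2076-05-17.
date('2074-09-28', '+3 years') → 2077-09-28.
Later of the two is 2077-09-28.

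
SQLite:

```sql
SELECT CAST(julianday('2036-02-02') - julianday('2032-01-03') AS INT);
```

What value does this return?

1491

28 days remain in January 2032 after the 3rd (31 − 3).
Full months from February 2032 through January 2036 contribute their day counts.
Then 2 days into February 2036.
Total: 28 + 29 + 31 + 30 + 31 + 30 + 31 + 31 + 30 + 31 + 30 + 31 + 31 + 28 + 31 + 30 + 31 + 30 + 31 + 31 + 30 + 31 + 30 + 31 + 31 + 28 + 31 + 30 + 31 + 30 + 31 + 31 + 30 + 31 + 30 + 31 + 31 + 28 + 31 + 30 + 31 + 30 + 31 + 31 + 30 + 31 + 30 + 31 + 31 + 2 = 1491.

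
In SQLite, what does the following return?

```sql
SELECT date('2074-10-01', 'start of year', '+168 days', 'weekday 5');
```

2074-06-22

`start of year` rewinds 2074-10-01 to 2074-01-01.
Applying '+168 days' to 2074-01-01: counting 168 days forward gives 2074-06-18.
`weekday 5` advances to the next Friday; 2074-06-18 is a Monday, so it moves forward to 2074-06-22.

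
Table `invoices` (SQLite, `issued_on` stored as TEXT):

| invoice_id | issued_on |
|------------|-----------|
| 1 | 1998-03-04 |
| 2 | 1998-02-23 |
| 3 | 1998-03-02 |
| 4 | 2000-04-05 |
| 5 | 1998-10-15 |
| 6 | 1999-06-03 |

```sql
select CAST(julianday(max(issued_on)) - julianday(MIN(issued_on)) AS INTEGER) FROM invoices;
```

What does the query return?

MIN = 1998-02-23, MAX = 2000-04-05.
5 days remain in February 1998 after the 23rd (28 − 23).
Full months from March 1998 through March 2000 contribute their day counts.
Then 5 days into April 2000.
Total: 5 + 31 + 30 + 31 + 30 + 31 + 31 + 30 + 31 + 30 + 31 + 31 + 28 + 31 + 30 + 31 + 30 + 31 + 31 + 30 + 31 + 30 + 31 + 31 + 29 + 31 + 5 = 772.

772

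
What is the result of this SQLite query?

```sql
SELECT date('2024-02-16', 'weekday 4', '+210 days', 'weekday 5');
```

2024-09-20

`weekday 4` advances to the next Thursday; 2024-02-16 is a Friday, so it moves forward to 2024-02-22.
Applying '+210 days' to 2024-02-22: counting 210 days forward gives 2024-09-19.
`weekday 5` advances to the next Friday; 2024-09-19 is a Thursday, so it moves forward to 2024-09-20.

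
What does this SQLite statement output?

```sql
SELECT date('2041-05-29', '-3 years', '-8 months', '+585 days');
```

Adding -3 years to 2041-05-29 gives 2038-05-29.
Adding -8 months to 2038-05-29 gives 2037-09-29.
Applying '+585 days' to 2037-09-29: counting 585 days forward gives 2039-05-07.

2039-05-07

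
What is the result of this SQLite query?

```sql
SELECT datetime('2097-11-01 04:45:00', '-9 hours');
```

2097-10-31 19:45:00

-9 hours from 2097-11-01 04:45:00 is 2097-10-31 19:45:00 (crosses midnight).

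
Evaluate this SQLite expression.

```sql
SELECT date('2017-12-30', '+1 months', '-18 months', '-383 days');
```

2015-07-13

Adding +1 month to 2017-12-30 gives 2018-01-30.
Adding -18 months to 2018-01-30 gives 2016-07-30.
Applying '-383 days' to 2016-07-30: counting 383 days back gives 2015-07-13.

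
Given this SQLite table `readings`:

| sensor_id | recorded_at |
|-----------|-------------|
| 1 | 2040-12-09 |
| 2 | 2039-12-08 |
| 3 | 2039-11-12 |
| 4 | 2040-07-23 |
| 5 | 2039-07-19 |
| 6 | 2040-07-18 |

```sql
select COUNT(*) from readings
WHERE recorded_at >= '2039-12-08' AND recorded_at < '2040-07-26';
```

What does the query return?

Rows in [2039-12-08, 2040-07-26): 2039-12-08, 2040-07-23, 2040-07-18 → 3 rows.

3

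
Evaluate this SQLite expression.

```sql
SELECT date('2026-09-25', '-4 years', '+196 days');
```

2023-04-09

Adding -4 years to 2026-09-25 gives 2022-09-25.
Applying '+196 days' to 2022-09-25: counting 196 days forward gives 2023-04-09.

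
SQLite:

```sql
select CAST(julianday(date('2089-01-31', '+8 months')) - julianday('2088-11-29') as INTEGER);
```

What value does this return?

306

Adding +8 months to 2089-01-31 targets 2089-09-31. September 2089 has only 30 days, so SQLite normalizes the 1-day overflow forward to 2089-10-01.
1 day remains in November 2088 after the 29th (30 − 29).
Full months from December 2088 through September 2089 contribute their day counts.
Then 1 day into October 2089.
Total: 1 + 31 + 31 + 28 + 31 + 30 + 31 + 30 + 31 + 31 + 30 + 1 = 306.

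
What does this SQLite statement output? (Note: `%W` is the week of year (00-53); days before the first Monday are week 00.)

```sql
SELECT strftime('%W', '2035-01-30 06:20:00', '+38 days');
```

10

First apply '+38 days': 2035-01-30 06:20:00 → 2035-03-09 06:20:00.
2035-03-09 is a Friday. SQLite's %W counts Mondays since the year started; the result is 10.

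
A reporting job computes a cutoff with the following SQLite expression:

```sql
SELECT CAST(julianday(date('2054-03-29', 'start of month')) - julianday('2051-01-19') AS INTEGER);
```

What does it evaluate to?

1137

`start of month` rewinds 2054-03-29 to 2054-03-01.
12 days remain in January 2051 after the 19th (31 − 19).
Full months from February 2051 through February 2054 contribute their day counts.
Then 1 day into March 2054.
Total: 12 + 28 + 31 + 30 + 31 + 30 + 31 + 31 + 30 + 31 + 30 + 31 + 31 + 29 + 31 + 30 + 31 + 30 + 31 + 31 + 30 + 31 + 30 + 31 + 31 + 28 + 31 + 30 + 31 + 30 + 31 + 31 + 30 + 31 + 30 + 31 + 31 + 28 + 1 = 1137.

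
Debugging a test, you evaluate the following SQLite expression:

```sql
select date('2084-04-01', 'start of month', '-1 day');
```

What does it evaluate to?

2084-03-31

`start of month` rewinds 2084-04-01 to 2084-04-01.
Going back 1 day from 2084-04-01 reaches 2084-03-31 (last day of March, 31 days).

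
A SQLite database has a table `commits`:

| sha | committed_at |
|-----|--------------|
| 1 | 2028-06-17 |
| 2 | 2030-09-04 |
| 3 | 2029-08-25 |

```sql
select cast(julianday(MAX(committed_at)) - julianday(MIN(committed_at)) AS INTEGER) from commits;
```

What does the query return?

809

MIN = 2028-06-17, MAX = 2030-09-04.
13 days remain in June 2028 after the 17th (30 − 17).
Full months from July 2028 through August 2030 contribute their day counts.
Then 4 days into September 2030.
Total: 13 + 31 + 31 + 30 + 31 + 30 + 31 + 31 + 28 + 31 + 30 + 31 + 30 + 31 + 31 + 30 + 31 + 30 + 31 + 31 + 28 + 31 + 30 + 31 + 30 + 31 + 31 + 4 = 809.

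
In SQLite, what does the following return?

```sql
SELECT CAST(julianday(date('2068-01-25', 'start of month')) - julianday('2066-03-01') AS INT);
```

671

`start of month` rewinds 2068-01-25 to 2068-01-01.
30 days remain in March 2066 after the 1st (31 − 1).
Full months from April 2066 through December 2067 contribute their day counts.
Then 1 day into January 2068.
Total: 30 + 30 + 31 + 30 + 31 + 31 + 30 + 31 + 30 + 31 + 31 + 28 + 31 + 30 + 31 + 30 + 31 + 31 + 30 + 31 + 30 + 31 + 1 = 671.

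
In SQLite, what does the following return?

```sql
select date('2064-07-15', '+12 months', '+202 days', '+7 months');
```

Adding +12 months to 2064-07-15 gives 2065-07-15.
Applying '+202 days' to 2065-07-15: counting 202 days forward gives 2066-02-02.
Adding +7 months to 2066-02-02 gives 2066-09-02.

2066-09-02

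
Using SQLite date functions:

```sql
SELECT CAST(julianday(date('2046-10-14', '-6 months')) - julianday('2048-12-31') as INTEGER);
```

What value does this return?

Adding -6 months to 2046-10-14 gives 2046-04-14.
16 days remain in April 2046 after the 14th (30 − 14).
Full months from May 2046 through November 2048 contribute their day counts.
Then 31 days into December 2048.
Total: 16 + 31 + 30 + 31 + 31 + 30 + 31 + 30 + 31 + 31 + 28 + 31 + 30 + 31 + 30 + 31 + 31 + 30 + 31 + 30 + 31 + 31 + 29 + 31 + 30 + 31 + 30 + 31 + 31 + 30 + 31 + 30 + 31 = 992.
The subtraction is earlier − later, so the result is −992 → -992.

-992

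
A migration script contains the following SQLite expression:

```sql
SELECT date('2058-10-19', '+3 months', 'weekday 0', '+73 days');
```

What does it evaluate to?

2059-04-02

Adding +3 months to 2058-10-19 gives 2059-01-19.
`weekday 0` advances to the next Sunday; 2059-01-19 is already a Sunday, so it stays at 2059-01-19.
Applying '+73 days' to 2059-01-19: counting 73 days forward gives 2059-04-02.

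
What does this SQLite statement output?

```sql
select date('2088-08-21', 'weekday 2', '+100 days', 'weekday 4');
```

2088-12-02

`weekday 2` advances to the next Tuesday; 2088-08-21 is a Saturday, so it moves forward to 2088-08-24.
Applying '+100 days' to 2088-08-24: counting 100 days forward gives 2088-12-02.
`weekday 4` advances to the next Thursday; 2088-12-02 is already a Thursday, so it stays at 2088-12-02.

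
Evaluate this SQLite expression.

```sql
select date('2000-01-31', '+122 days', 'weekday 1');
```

2000-06-05

Applying '+122 days' to 2000-01-31: counting 122 days forward gives 2000-06-01.
`weekday 1` advances to the next Monday; 2000-06-01 is a Thursday, so it moves forward to 2000-06-05.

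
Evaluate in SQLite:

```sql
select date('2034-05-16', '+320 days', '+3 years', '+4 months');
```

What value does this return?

Applying '+320 days' to 2034-05-16: counting 320 days forward gives 2035-04-01.
Adding +3 years to 2035-04-01 gives 2038-04-01.
Adding +4 months to 2038-04-01 gives 2038-08-01.

2038-08-01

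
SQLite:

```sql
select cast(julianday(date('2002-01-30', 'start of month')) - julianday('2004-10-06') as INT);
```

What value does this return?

`start of month` rewinds 2002-01-30 to 2002-01-01.
30 days remain in January 2002 after the 1st (31 − 1).
Full months from February 2002 through September 2004 contribute their day counts.
Then 6 days into October 2004.
Total: 30 + 28 + 31 + 30 + 31 + 30 + 31 + 31 + 30 + 31 + 30 + 31 + 31 + 28 + 31 + 30 + 31 + 30 + 31 + 31 + 30 + 31 + 30 + 31 + 31 + 29 + 31 + 30 + 31 + 30 + 31 + 31 + 30 + 6 = 1009.
The subtraction is earlier − later, so the result is −1009 → -1009.

-1009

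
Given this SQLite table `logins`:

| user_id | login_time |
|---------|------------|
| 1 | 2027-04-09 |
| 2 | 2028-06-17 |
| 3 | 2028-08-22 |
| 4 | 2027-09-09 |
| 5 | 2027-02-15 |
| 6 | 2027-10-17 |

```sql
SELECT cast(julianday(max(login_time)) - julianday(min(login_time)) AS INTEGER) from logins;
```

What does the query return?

MIN = 2027-02-15, MAX = 2028-08-22.
13 days remain in February 2027 after the 15th (28 − 15).
Full months from March 2027 through July 2028 contribute their day counts.
Then 22 days into August 2028.
Total: 13 + 31 + 30 + 31 + 30 + 31 + 31 + 30 + 31 + 30 + 31 + 31 + 29 + 31 + 30 + 31 + 30 + 31 + 22 = 554.

554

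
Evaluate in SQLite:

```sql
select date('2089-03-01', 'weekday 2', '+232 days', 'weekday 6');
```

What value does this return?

2089-10-22

`weekday 2` advances to the next Tuesday; 2089-03-01 is already a Tuesday, so it stays at 2089-03-01.
Applying '+232 days' to 2089-03-01: counting 232 days forward gives 2089-10-19.
`weekday 6` advances to the next Saturday; 2089-10-19 is a Wednesday, so it moves forward to 2089-10-22.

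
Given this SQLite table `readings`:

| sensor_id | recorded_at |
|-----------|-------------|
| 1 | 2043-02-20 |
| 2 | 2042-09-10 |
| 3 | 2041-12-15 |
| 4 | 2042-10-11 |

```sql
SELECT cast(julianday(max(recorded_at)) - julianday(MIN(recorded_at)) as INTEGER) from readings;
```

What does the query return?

MIN = 2041-12-15, MAX = 2043-02-20.
16 days remain in December 2041 after the 15th (31 − 15).
Full months from January 2042 through January 2043 contribute their day counts.
Then 20 days into February 2043.
Total: 16 + 31 + 28 + 31 + 30 + 31 + 30 + 31 + 31 + 30 + 31 + 30 + 31 + 31 + 20 = 432.

432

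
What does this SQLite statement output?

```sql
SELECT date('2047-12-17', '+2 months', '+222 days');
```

2048-09-26

Adding +2 months to 2047-12-17 gives 2048-02-17.
Applying '+222 days' to 2048-02-17: counting 222 days forward gives 2048-09-26.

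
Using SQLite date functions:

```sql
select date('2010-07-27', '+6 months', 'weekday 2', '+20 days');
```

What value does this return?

2011-02-21

Adding +6 months to 2010-07-27 gives 2011-01-27.
`weekday 2` advances to the next Tuesday; 2011-01-27 is a Thursday, so it moves forward to 2011-02-01.
Advancing 20 more days within February lands on 2011-02-21.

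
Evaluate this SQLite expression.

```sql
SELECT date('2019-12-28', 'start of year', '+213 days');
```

`start of year` rewinds 2019-12-28 to 2019-01-01.
Applying '+213 days' to 2019-01-01: counting 213 days forward gives 2019-08-02.

2019-08-02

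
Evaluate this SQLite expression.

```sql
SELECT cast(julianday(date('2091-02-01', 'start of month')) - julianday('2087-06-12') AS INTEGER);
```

`start of month` rewinds 2091-02-01 to 2091-02-01.
18 days remain in June 2087 after the 12th (30 − 12).
Full months from July 2087 through January 2091 contribute their day counts.
Then 1 day into February 2091.
Total: 18 + 31 + 31 + 30 + 31 + 30 + 31 + 31 + 29 + 31 + 30 + 31 + 30 + 31 + 31 + 30 + 31 + 30 + 31 + 31 + 28 + 31 + 30 + 31 + 30 + 31 + 31 + 30 + 31 + 30 + 31 + 31 + 28 + 31 + 30 + 31 + 30 + 31 + 31 + 30 + 31 + 30 + 31 + 31 + 1 = 1330.

1330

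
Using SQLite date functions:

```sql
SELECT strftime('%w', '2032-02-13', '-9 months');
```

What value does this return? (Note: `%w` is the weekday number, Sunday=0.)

2

First apply '-9 months': 2032-02-13 → 2031-05-13.
2031-05-13 is a Tuesday; with Sunday=0 that is 2.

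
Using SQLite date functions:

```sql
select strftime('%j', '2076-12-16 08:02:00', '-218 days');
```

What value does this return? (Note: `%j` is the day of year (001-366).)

133

First apply '-218 days': 2076-12-16 08:02:00 → 2076-05-12 08:02:00.
Day-of-year for 2076-05-12: days since 2076-01-01 inclusive = 133, zero-padded to 133.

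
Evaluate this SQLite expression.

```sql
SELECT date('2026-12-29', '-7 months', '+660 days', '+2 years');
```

2030-03-19

Adding -7 months to 2026-12-29 gives 2026-05-29.
Applying '+660 days' to 2026-05-29: counting 660 days forward gives 2028-03-19.
Adding +2 years to 2028-03-19 gives 2030-03-19.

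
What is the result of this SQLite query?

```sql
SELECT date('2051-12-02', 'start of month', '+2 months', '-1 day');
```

2052-01-31

`start of month` rewinds 2051-12-02 to 2051-12-01.
Adding +2 months to 2051-12-01 gives 2052-02-01.
Going back 1 day from 2052-02-01 reaches 2052-01-31 (last day of January, 31 days).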